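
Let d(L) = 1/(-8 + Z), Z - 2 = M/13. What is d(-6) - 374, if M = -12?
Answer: -33673/90 ≈ -374.14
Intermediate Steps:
Z = 14/13 (Z = 2 - 12/13 = 14/13 ≈ 1.0769)
d(L) = -13/90 (d(L) = 1/(-8 + 14/13) = 1/(-90/13) = -13/90)
d(-6) - 374 = -13/90 - 374 = -33673/90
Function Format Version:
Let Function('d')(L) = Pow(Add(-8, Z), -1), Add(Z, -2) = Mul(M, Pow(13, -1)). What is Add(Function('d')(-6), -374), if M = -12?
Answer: Rational(-33673, 90) ≈ -374.14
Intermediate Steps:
Z = Rational(14, 13) (Z = Add(2, Mul(-12, Pow(13, -1))) = Add(2, Mul(-12, Rational(1, 13))) = Add(2, Rational(-12, 13)) = Rational(14, 13) ≈ 1.0769)
Function('d')(L) = Rational(-13, 90) (Function('d')(L) = Pow(Add(-8, Rational(14, 13)), -1) = Pow(Rational(-90, 13), -1) = Rational(-13, 90))
Add(Function('d')(-6), -374) = Add(Rational(-13, 90), -374) = Rational(-33673, 90)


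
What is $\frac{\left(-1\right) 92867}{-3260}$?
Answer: $\frac{92867}{3260} \approx 28.487$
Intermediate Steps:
$\frac{\left(-1\right) 92867}{-3260} = \left(-92867\right) \left(- \frac{1}{3260}\right) = \frac{92867}{3260}$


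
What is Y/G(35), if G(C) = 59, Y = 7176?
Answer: 7176/59 ≈ 121.63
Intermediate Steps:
Y/G(35) = 7176/59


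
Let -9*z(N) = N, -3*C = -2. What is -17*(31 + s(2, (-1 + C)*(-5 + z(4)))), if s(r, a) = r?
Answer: -561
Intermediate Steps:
C = ⅔ (C = -⅓*(-2) = ⅔ ≈ 0.66667)
z(N) = -N/9
-17*(31 + s(2, (-1 + C)*(-5 + z(4)))) = -17*(31 + 2) = -17*33 = -561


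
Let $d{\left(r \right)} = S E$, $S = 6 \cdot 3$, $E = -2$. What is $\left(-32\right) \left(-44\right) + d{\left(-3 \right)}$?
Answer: $1372$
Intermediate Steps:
$S = 18$
$d{\left(r \right)} = -36$ ($d{\left(r \right)} = 18 \left(-2\right) = -36$)
$\left(-32\right) \left(-44\right) + d{\left(-3 \right)} = \left(-32\right) \left(-44\right) - 36 = 1408 - 36 = 1372$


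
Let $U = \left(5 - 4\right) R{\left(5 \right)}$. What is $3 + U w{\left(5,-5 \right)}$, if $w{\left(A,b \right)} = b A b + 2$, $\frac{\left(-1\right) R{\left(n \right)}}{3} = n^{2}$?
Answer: $-9522$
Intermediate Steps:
$R{\left(n \right)} = - 3 n^{2}$
$w{\left(A,b \right)} = 2 + A b^{2}$ ($w{\left(A,b \right)} = A b b + 2 = A b^{2} + 2 = 2 + A b^{2}$)
$U = -75$ ($U = \left(5 - 4\right) \left(- 3 \cdot 5^{2}\right) = 1 \left(\left(-3\right) 25\right) = 1 \left(-75\right) = -75$)
$3 + U w{\left(5,-5 \right)} = 3 - 75 \left(2 + 5 \left(-5\right)^{2}\right) = 3 - 75 \left(2 + 5 \cdot 25\right) = 3 - 75 \left(2 + 125\right) = 3 - 9525 = -9522$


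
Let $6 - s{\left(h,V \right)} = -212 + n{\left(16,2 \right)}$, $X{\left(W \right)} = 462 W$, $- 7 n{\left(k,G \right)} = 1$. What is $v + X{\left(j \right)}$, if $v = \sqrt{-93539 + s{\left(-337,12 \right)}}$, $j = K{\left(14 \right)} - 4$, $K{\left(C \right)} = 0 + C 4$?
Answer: $24024 + \frac{i \sqrt{4572722}}{7} \approx 24024.0 + 305.48 i$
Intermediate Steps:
$n{\left(k,G \right)} = - \frac{1}{7}$ ($n{\left(k,G \right)} = \left(- \frac{1}{7}\right) 1 = - \frac{1}{7}$)
$K{\left(C \right)} = 4 C$ ($K{\left(C \right)} = 0 + 4 C = 4 C$)
$j = 52$ ($j = 4 \cdot 14 - 4 = 56 - 4 = 52$)
$s{\left(h,V \right)} = \frac{1527}{7}$ ($s{\left(h,V \right)} = 6 - \left(-212 - \frac{1}{7}\right) = 6 - - \frac{1485}{7} = 6 + \frac{1485}{7} = \frac{1527}{7}$)
$v = \frac{i \sqrt{4572722}}{7}$ ($v = \sqrt{-93539 + \frac{1527}{7}} = \sqrt{- \frac{653246}{7}} = \frac{i \sqrt{4572722}}{7} \approx 305.48 i$)
$v + X{\left(j \right)} = \frac{i \sqrt{4572722}}{7} + 462 \cdot 52 = \frac{i \sqrt{4572722}}{7} + 24024 = 24024 + \frac{i \sqrt{4572722}}{7}$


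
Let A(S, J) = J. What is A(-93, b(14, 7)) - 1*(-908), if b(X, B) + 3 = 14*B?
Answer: 1003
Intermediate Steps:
b(X, B) = -3 + 14*B
A(-93, b(14, 7)) - 1*(-908) = (-3 + 14*7) - 1*(-908) = (-3 + 98) + 908 = 95 + 908 = 1003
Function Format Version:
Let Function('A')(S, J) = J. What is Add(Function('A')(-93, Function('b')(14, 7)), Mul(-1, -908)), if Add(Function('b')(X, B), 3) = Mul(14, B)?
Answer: 1003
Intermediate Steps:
Function('b')(X, B) = Add(-3, Mul(14, B))
Add(Function('A')(-93, Function('b')(14, 7)), Mul(-1, -908)) = Add(Add(-3, Mul(14, 7)), Mul(-1, -908)) = Add(Add(-3, 98), 908) = Add(95, 908) = 1003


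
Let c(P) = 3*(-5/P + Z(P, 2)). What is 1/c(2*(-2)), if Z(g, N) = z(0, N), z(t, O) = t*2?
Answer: 4/15 ≈ 0.26667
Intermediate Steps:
z(t, O) = 2*t
Z(g, N) = 0 (Z(g, N) = 2*0 = 0)
c(P) = -15/P (c(P) = 3*(-5/P + 0) = 3*(-5/P) = -15/P)
1/c(2*(-2)) = 1/(-15/(2*(-2))) = 1/(-15/(-4)) = 1/(-15*(-1/4)) = 1/(15/4) = 4/15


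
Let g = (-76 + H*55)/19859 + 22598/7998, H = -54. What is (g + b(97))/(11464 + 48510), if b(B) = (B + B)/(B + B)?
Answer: 145811014/2381451820167 ≈ 6.1228e-5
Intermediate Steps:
b(B) = 1 (b(B) = (2*B)/((2*B)) = (2*B)*(1/(2*B)) = 1)
g = 212205887/79416141 (g = (-76 - 54*55)/19859 + 22598/7998 = (-76 - 2970)*(1/19859) + 22598*(1/7998) = -3046*1/19859 + 11299/3999 = -3046/19859 + 11299/3999 = 212205887/79416141 ≈ 2.6721)
(g + b(97))/(11464 + 48510) = (212205887/79416141 + 1)/(11464 + 48510) = (291622028/79416141)/59974 = (291622028/79416141)*(1/59974) = 145811014/2381451820167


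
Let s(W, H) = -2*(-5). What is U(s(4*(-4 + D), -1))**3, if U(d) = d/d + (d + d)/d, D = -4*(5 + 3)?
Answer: 27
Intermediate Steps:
D = -32 (D = -4*8 = -32)
s(W, H) = 10
U(d) = 3 (U(d) = 1 + (2*d)/d = 1 + 2 = 3)
U(s(4*(-4 + D), -1))**3 = 3**3 = 27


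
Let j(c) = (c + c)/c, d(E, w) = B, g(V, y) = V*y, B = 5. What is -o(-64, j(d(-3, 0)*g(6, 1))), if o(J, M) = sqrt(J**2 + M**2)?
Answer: -10*sqrt(41) ≈ -64.031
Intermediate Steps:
d(E, w) = 5
j(c) = 2 (j(c) = (2*c)/c = 2)
-o(-64, j(d(-3, 0)*g(6, 1))) = -sqrt((-64)**2 + 2**2) = -sqrt(4096 + 4) = -sqrt(4100) = -10*sqrt(41)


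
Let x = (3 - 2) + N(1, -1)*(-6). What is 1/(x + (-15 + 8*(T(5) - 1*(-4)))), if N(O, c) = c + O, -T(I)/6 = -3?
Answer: 1/162 ≈ 0.0061728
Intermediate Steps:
T(I) = 18 (T(I) = -6*(-3) = 18)
N(O, c) = O + c
x = 1 (x = (3 - 2) + (1 - 1)*(-6) = 1 + 0*(-6) = 1 + 0 = 1)
1/(x + (-15 + 8*(T(5) - 1*(-4)))) = 1/(1 + (-15 + 8*(18 - 1*(-4)))) = 1/(1 + (-15 + 8*(18 + 4))) = 1/(1 + (-15 + 8*22)) = 1/(1 + (-15 + 176)) = 1/(1 + 161) = 1/162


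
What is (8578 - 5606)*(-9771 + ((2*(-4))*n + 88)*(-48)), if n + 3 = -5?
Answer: -50723124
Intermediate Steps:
n = -8 (n = -3 - 5 = -8)
(8578 - 5606)*(-9771 + ((2*(-4))*n + 88)*(-48)) = (8578 - 5606)*(-9771 + ((2*(-4))*(-8) + 88)*(-48)) = 2972*(-9771 + (-8*(-8) + 88)*(-48)) = 2972*(-9771 + (64 + 88)*(-48)) = 2972*(-9771 + 152*(-48)) = 2972*(-9771 - 7296) = 2972*(-17067) = -50723124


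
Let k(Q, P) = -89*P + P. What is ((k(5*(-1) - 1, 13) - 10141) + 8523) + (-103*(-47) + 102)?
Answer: 2181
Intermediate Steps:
k(Q, P) = -88*P
((k(5*(-1) - 1, 13) - 10141) + 8523) + (-103*(-47) + 102) = ((-88*13 - 10141) + 8523) + (-103*(-47) + 102) = ((-1144 - 10141) + 8523) + (4841 + 102) = (-11285 + 8523) + 4943 = -2762 + 4943 = 2181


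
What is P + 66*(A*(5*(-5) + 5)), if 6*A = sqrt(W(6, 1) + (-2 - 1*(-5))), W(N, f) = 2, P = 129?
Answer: 129 - 220*sqrt(5) ≈ -362.94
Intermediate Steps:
A = sqrt(5)/6 (A = sqrt(2 + (-2 - 1*(-5)))/6 = sqrt(2 + (-2 + 5))/6 = sqrt(2 + 3)/6 = sqrt(5)/6 ≈ 0.37268)
P + 66*(A*(5*(-5) + 5)) = 129 + 66*((sqrt(5)/6)*(5*(-5) + 5)) = 129 + 66*((sqrt(5)/6)*(-25 + 5)) = 129 + 66*((sqrt(5)/6)*(-20)) = 129 + 66*(-10*sqrt(5)/3) = 129 - 220*sqrt(5)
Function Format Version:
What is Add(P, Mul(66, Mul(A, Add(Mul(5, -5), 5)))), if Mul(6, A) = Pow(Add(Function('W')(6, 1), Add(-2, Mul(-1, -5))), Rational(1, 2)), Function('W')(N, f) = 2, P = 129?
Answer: Add(129, Mul(-220, Pow(5, Rational(1, 2)))) ≈ -362.94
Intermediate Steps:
A = Mul(Rational(1, 6), Pow(5, Rational(1, 2))) (A = Mul(Rational(1, 6), Pow(Add(2, Add(-2, Mul(-1, -5))), Rational(1, 2))) = Mul(Rational(1, 6), Pow(Add(2, Add(-2, 5)), Rational(1, 2))) = Mul(Rational(1, 6), Pow(Add(2, 3), Rational(1, 2))) = Mul(Rational(1, 6), Pow(5, Rational(1, 2))) ≈ 0.37268)
Add(P, Mul(66, Mul(A, Add(Mul(5, -5), 5)))) = Add(129, Mul(66, Mul(Mul(Rational(1, 6), Pow(5, Rational(1, 2))), Add(Mul(5, -5), 5)))) = Add(129, Mul(66, Mul(Mul(Rational(1, 6), Pow(5, Rational(1, 2))), Add(-25, 5)))) = Add(129, Mul(66, Mul(Mul(Rational(1, 6), Pow(5, Rational(1, 2))), -20))) = Add(129, Mul(66, Mul(Rational(-10, 3), Pow(5, Rational(1, 2))))) = Add(129, Mul(-220, Pow(5, Rational(1, 2))))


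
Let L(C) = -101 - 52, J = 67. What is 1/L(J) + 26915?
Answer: 4117994/153 ≈ 26915.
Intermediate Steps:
L(C) = -153
1/L(J) + 26915 = 1/(-153) + 26915 = -1/153 + 26915 = 4117994/153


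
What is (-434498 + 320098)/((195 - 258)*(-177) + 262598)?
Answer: -114400/273749 ≈ -0.41790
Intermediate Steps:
(-434498 + 320098)/((195 - 258)*(-177) + 262598) = -114400/(-63*(-177) + 262598) = -114400/(11151 + 262598) = -114400/273749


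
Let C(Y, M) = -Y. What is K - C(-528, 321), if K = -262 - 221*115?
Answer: -26205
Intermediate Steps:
K = -25677 (K = -262 - 25415 = -25677)
K - C(-528, 321) = -25677 - (-1)*(-528) = -25677 - 1*528 = -25677 - 528 = -26205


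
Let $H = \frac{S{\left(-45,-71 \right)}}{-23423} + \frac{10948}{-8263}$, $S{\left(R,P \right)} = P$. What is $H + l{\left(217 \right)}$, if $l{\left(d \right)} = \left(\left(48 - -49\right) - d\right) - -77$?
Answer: $- \frac{8578251038}{193544249} \approx -44.322$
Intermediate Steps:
$l{\left(d \right)} = 174 - d$ ($l{\left(d \right)} = \left(\left(48 + 49\right) - d\right) + 77 = \left(97 - d\right) + 77 = 174 - d$)
$H = - \frac{255848331}{193544249}$ ($H = - \frac{71}{-23423} + \frac{10948}{-8263} = \left(-71\right) \left(- \frac{1}{23423}\right) + 10948 \left(- \frac{1}{8263}\right) = \frac{71}{23423} - \frac{10948}{8263} = - \frac{255848331}{193544249} \approx -1.3219$)
$H + l{\left(217 \right)} = - \frac{255848331}{193544249} + \left(174 - 217\right) = - \frac{255848331}{193544249} - 43 = - \frac{8578251038}{193544249}$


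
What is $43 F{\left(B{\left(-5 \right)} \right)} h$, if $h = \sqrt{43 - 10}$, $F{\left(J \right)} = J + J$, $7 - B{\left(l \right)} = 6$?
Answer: $86 \sqrt{33} \approx 494.03$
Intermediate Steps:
$B{\left(l \right)} = 1$ ($B{\left(l \right)} = 7 - 6 = 1$)
$F{\left(J \right)} = 2 J$
$h = \sqrt{33} \approx 5.7446$
$43 F{\left(B{\left(-5 \right)} \right)} h = 43 \cdot 2 \cdot 1 \sqrt{33} = 43 \cdot 2 \sqrt{33} = 86 \sqrt{33}$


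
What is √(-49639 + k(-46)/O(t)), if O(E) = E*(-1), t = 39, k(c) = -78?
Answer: 7*I*√1013 ≈ 222.79*I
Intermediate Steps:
O(E) = -E
√(-49639 + k(-46)/O(t)) = √(-49639 - 78/((-1*39))) = √(-49639 - 78/(-39)) = √(-49639 - 78*(-1/39)) = √(-49639 + 2) = √(-49637) = 7*I*√1013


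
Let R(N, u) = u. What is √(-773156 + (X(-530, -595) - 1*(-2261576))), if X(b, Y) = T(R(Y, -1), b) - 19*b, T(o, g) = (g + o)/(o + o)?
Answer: √5995022/2 ≈ 1224.2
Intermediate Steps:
T(o, g) = (g + o)/(2*o) (T(o, g) = (g + o)/((2*o)) = (g + o)*(1/(2*o)) = (g + o)/(2*o))
X(b, Y) = ½ - 39*b/2 (X(b, Y) = (½)*(b - 1)/(-1) - 19*b = (½)*(-1)*(-1 + b) - 19*b = (½ - b/2) - 19*b = ½ - 39*b/2)
√(-773156 + (X(-530, -595) - 1*(-2261576))) = √(-773156 + ((½ - 39/2*(-530)) - 1*(-2261576))) = √(-773156 + ((½ + 10335) + 2261576)) = √(-773156 + (20671/2 + 2261576)) = √(-773156 + 4543823/2) = √(2997511/2) = √5995022/2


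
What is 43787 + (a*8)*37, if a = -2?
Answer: 43195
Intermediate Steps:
43787 + (a*8)*37 = 43787 - 2*8*37 = 43787 - 16*37 = 43787 - 592 = 43195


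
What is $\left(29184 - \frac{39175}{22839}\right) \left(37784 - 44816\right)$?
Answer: $- \frac{1562262407144}{7613} \approx -2.0521 \cdot 10^{8}$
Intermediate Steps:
$\left(29184 - \frac{39175}{22839}\right) \left(37784 - 44816\right) = \left(29184 - \frac{39175}{22839}\right) \left(-7032\right) = \frac{666494201}{22839} \left(-7032\right) = - \frac{1562262407144}{7613}$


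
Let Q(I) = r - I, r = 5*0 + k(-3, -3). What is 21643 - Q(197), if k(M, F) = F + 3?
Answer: 21840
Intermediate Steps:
k(M, F) = 3 + F
r = 0 (r = 5*0 + (3 - 3) = 0 + 0 = 0)
Q(I) = -I (Q(I) = 0 - I = -I)
21643 - Q(197) = 21643 - (-1)*197 = 21643 - 1*(-197) = 21643 + 197 = 21840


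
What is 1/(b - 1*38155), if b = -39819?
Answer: -1/77974 ≈ -1.2825e-5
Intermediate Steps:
1/(b - 1*38155) = 1/(-39819 - 1*38155) = 1/(-39819 - 38155) = 1/(-77974) = -1/77974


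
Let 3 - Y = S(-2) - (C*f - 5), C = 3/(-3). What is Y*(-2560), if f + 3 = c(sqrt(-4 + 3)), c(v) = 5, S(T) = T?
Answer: 5120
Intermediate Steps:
C = -1 (C = 3*(-1/3) = -1)
f = 2 (f = -3 + 5 = 2)
Y = -2 (Y = 3 - (-2 - (-1*2 - 5)) = 3 - (-2 - (-2 - 5)) = 3 - (-2 - 1*(-7)) = 3 - (-2 + 7) = 3 - 1*5 = 3 - 5 = -2)
Y*(-2560) = -2*(-2560) = 5120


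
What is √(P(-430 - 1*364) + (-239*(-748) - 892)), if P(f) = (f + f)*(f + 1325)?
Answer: 2*I*√166337 ≈ 815.69*I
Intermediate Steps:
P(f) = 2*f*(1325 + f) (P(f) = (2*f)*(1325 + f) = 2*f*(1325 + f))
√(P(-430 - 1*364) + (-239*(-748) - 892)) = √(2*(-430 - 1*364)*(1325 + (-430 - 1*364)) + (-239*(-748) - 892)) = √(2*(-430 - 364)*(1325 + (-430 - 364)) + (178772 - 892)) = √(2*(-794)*(1325 - 794) + 177880) = √(2*(-794)*531 + 177880) = √(-843228 + 177880) = √(-665348) = 2*I*√166337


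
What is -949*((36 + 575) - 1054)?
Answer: 420407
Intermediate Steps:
-949*((36 + 575) - 1054) = -949*(611 - 1054) = -949*(-443) = 420407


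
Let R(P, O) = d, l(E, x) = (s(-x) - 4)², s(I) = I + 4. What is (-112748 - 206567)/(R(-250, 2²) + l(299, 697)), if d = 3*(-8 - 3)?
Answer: -319315/485776 ≈ -0.65733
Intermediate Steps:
s(I) = 4 + I
l(E, x) = x² (l(E, x) = ((4 - x) - 4)² = (-x)² = x²)
d = -33 (d = 3*(-11) = -33)
R(P, O) = -33
(-112748 - 206567)/(R(-250, 2²) + l(299, 697)) = (-112748 - 206567)/(-33 + 697²) = -319315/(-33 + 485809) = -319315/485776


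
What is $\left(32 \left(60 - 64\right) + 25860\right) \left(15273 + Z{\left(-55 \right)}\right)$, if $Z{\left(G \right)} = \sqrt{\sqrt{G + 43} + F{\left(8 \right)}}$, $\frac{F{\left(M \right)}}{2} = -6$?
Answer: $393004836 + 25732 \sqrt{-12 + 2 i \sqrt{3}} \approx 3.9302 \cdot 10^{8} + 90044.0 i$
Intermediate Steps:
$F{\left(M \right)} = -12$ ($F{\left(M \right)} = 2 \left(-6\right) = -12$)
$Z{\left(G \right)} = \sqrt{-12 + \sqrt{43 + G}}$ ($Z{\left(G \right)} = \sqrt{\sqrt{G + 43} - 12} = \sqrt{\sqrt{43 + G} - 12} = \sqrt{-12 + \sqrt{43 + G}}$)
$\left(32 \left(60 - 64\right) + 25860\right) \left(15273 + Z{\left(-55 \right)}\right) = \left(32 \left(60 - 64\right) + 25860\right) \left(15273 + \sqrt{-12 + \sqrt{43 - 55}}\right) = \left(32 \left(-4\right) + 25860\right) \left(15273 + \sqrt{-12 + \sqrt{-12}}\right) = \left(-128 + 25860\right) \left(15273 + \sqrt{-12 + 2 i \sqrt{3}}\right) = 25732 \left(15273 + \sqrt{-12 + 2 i \sqrt{3}}\right) = 393004836 + 25732 \sqrt{-12 + 2 i \sqrt{3}}$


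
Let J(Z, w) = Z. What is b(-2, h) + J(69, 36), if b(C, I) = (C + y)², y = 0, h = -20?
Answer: 73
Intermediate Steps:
b(C, I) = C² (b(C, I) = (C + 0)² = C²)
b(-2, h) + J(69, 36) = (-2)² + 69 = 4 + 69 = 73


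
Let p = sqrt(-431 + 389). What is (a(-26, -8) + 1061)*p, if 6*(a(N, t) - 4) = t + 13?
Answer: 6395*I*sqrt(42)/6 ≈ 6907.4*I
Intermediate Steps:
a(N, t) = 37/6 + t/6 (a(N, t) = 4 + (t + 13)/6 = 4 + (13 + t)/6 = 4 + (13/6 + t/6) = 37/6 + t/6)
p = I*sqrt(42) (p = sqrt(-42) = I*sqrt(42) ≈ 6.4807*I)
(a(-26, -8) + 1061)*p = ((37/6 + (1/6)*(-8)) + 1061)*(I*sqrt(42)) = ((37/6 - 4/3) + 1061)*(I*sqrt(42)) = (29/6 + 1061)*(I*sqrt(42)) = 6395*(I*sqrt(42))/6 = 6395*I*sqrt(42)/6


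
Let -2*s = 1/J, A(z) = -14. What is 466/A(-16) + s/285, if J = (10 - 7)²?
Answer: -1195297/35910 ≈ -33.286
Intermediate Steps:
J = 9 (J = 3² = 9)
s = -1/18 (s = -½/9 = -½*⅑ = -1/18 ≈ -0.055556)
466/A(-16) + s/285 = 466/(-14) - 1/18/285 = 466*(-1/14) - 1/18*1/285 = -233/7 - 1/5130 = -1195297/35910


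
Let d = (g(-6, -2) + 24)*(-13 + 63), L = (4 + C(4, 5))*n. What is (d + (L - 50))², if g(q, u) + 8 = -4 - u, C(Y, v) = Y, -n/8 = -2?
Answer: 605284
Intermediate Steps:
n = 16 (n = -8*(-2) = 16)
g(q, u) = -12 - u (g(q, u) = -8 + (-4 - u) = -12 - u)
L = 128 (L = (4 + 4)*16 = 8*16 = 128)
d = 700 (d = ((-12 - 1*(-2)) + 24)*(-13 + 63) = ((-12 + 2) + 24)*50 = (-10 + 24)*50 = 14*50 = 700)
(d + (L - 50))² = (700 + (128 - 50))² = (700 + 78)² = 778² = 605284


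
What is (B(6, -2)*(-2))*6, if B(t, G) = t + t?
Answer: -144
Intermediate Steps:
B(t, G) = 2*t
(B(6, -2)*(-2))*6 = ((2*6)*(-2))*6 = (12*(-2))*6 = -24*6 = -144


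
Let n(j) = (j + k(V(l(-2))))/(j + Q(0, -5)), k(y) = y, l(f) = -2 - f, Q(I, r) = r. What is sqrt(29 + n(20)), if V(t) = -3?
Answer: 2*sqrt(1695)/15 ≈ 5.4894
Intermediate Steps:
n(j) = (-3 + j)/(-5 + j) (n(j) = (j - 3)/(j - 5) = (-3 + j)/(-5 + j))
sqrt(29 + n(20)) = sqrt(29 + (-3 + 20)/(-5 + 20)) = sqrt(29 + 17/15) = sqrt(452/15) = 2*sqrt(1695)/15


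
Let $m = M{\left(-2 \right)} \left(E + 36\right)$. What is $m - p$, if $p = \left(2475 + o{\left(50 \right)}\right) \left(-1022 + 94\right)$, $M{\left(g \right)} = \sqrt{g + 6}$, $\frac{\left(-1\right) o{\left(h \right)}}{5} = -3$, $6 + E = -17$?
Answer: $2310746$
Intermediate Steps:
$E = -23$ ($E = -6 - 17 = -23$)
$o{\left(h \right)} = 15$ ($o{\left(h \right)} = \left(-5\right) \left(-3\right) = 15$)
$M{\left(g \right)} = \sqrt{6 + g}$
$p = -2310720$ ($p = \left(2475 + 15\right) \left(-1022 + 94\right) = 2490 \left(-928\right) = -2310720$)
$m = 26$ ($m = \sqrt{6 - 2} \left(-23 + 36\right) = \sqrt{4} \cdot 13 = 2 \cdot 13 = 26$)
$m - p = 26 - -2310720 = 26 + 2310720 = 2310746$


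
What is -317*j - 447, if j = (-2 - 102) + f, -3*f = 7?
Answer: 99782/3 ≈ 33261.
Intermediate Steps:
f = -7/3 (f = -⅓*7 = -7/3 ≈ -2.3333)
j = -319/3 (j = (-2 - 102) - 7/3 = -104 - 7/3 = -319/3 ≈ -106.33)
-317*j - 447 = -317*(-319/3) - 447 = 101123/3 - 447 = 99782/3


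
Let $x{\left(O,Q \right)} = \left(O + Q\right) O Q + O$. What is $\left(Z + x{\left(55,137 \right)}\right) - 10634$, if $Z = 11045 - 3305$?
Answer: $1443881$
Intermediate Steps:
$Z = 7740$ ($Z = 11045 - 3305 = 7740$)
$x{\left(O,Q \right)} = O + O Q \left(O + Q\right)$ ($x{\left(O,Q \right)} = O \left(O + Q\right) Q + O = O Q \left(O + Q\right) + O = O + O Q \left(O + Q\right)$)
$\left(Z + x{\left(55,137 \right)}\right) - 10634 = \left(7740 + 55 \left(1 + 137^{2} + 55 \cdot 137\right)\right) - 10634 = \left(7740 + 55 \left(1 + 18769 + 7535\right)\right) - 10634 = \left(7740 + 55 \cdot 26305\right) - 10634 = \left(7740 + 1446775\right) - 10634 = 1454515 - 10634 = 1443881$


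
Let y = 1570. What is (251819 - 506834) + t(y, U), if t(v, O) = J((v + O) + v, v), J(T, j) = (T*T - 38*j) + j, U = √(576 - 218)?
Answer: 9546853 + 6280*√358 ≈ 9.6657e+6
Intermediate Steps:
U = √358 ≈ 18.921
J(T, j) = T² - 37*j (J(T, j) = (T² - 38*j) + j = T² - 37*j)
t(v, O) = (O + 2*v)² - 37*v (t(v, O) = ((v + O) + v)² - 37*v = ((O + v) + v)² - 37*v = (O + 2*v)² - 37*v)
(251819 - 506834) + t(y, U) = (251819 - 506834) + ((√358 + 2*1570)² - 37*1570) = -255015 + ((√358 + 3140)² - 58090) = -255015 + ((3140 + √358)² - 58090) = -255015 + (-58090 + (3140 + √358)²) = -313105 + (3140 + √358)²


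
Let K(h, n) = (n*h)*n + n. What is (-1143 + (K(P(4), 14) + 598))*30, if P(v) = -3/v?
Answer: -20340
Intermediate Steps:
K(h, n) = n + h*n² (K(h, n) = (h*n)*n + n = h*n² + n = n + h*n²)
(-1143 + (K(P(4), 14) + 598))*30 = (-1143 + (14*(1 - 3/4*14) + 598))*30 = (-1143 + (14*(1 - 3*¼*14) + 598))*30 = (-1143 + (14*(1 - ¾*14) + 598))*30 = (-1143 + (14*(1 - 21/2) + 598))*30 = (-1143 + (14*(-19/2) + 598))*30 = (-1143 + (-133 + 598))*30 = (-1143 + 465)*30 = -678*30 = -20340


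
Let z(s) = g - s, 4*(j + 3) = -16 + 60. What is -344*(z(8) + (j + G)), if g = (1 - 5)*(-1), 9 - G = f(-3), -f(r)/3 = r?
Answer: -1376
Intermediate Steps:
f(r) = -3*r
G = 0 (G = 9 - (-3)*(-3) = 9 - 1*9 = 9 - 9 = 0)
j = 8 (j = -3 + (-16 + 60)/4 = -3 + (¼)*44 = -3 + 11 = 8)
g = 4 (g = -4*(-1) = 4)
z(s) = 4 - s
-344*(z(8) + (j + G)) = -344*((4 - 1*8) + (8 + 0)) = -344*((4 - 8) + 8) = -344*(-4 + 8) = -344*4 = -1376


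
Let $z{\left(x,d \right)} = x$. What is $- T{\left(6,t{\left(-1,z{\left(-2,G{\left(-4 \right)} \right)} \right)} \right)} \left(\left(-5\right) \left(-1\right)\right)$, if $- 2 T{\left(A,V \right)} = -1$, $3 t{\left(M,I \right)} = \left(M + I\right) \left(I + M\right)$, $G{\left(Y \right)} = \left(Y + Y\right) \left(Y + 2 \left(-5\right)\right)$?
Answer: $- \frac{5}{2} \approx -2.5$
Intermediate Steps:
$G{\left(Y \right)} = 2 Y \left(-10 + Y\right)$ ($G{\left(Y \right)} = 2 Y \left(Y - 10\right) = 2 Y \left(-10 + Y\right)$)
$t{\left(M,I \right)} = \frac{\left(I + M\right)^{2}}{3}$ ($t{\left(M,I \right)} = \frac{\left(M + I\right) \left(I + M\right)}{3} = \frac{\left(I + M\right) \left(I + M\right)}{3} = \frac{\left(I + M\right)^{2}}{3}$)
$T{\left(A,V \right)} = \frac{1}{2}$ ($T{\left(A,V \right)} = \left(- \frac{1}{2}\right) \left(-1\right) = \frac{1}{2}$)
$- T{\left(6,t{\left(-1,z{\left(-2,G{\left(-4 \right)} \right)} \right)} \right)} \left(\left(-5\right) \left(-1\right)\right) = \left(-1\right) \frac{1}{2} \left(\left(-5\right) \left(-1\right)\right) = \left(- \frac{1}{2}\right) 5 = - \frac{5}{2}$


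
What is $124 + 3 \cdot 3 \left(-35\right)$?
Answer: $-191$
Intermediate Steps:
$124 + 3 \cdot 3 \left(-35\right) = 124 + 9 \left(-35\right) = 124 - 315 = -191$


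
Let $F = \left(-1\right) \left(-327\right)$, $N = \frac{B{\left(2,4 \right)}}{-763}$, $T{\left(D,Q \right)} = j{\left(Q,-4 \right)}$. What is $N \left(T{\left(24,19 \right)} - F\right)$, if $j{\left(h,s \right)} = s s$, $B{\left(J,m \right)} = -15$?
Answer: $- \frac{4665}{763} \approx -6.114$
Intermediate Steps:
$j{\left(h,s \right)} = s^{2}$
$T{\left(D,Q \right)} = 16$ ($T{\left(D,Q \right)} = \left(-4\right)^{2} = 16$)
$N = \frac{15}{763}$ ($N = - \frac{15}{-763} = \left(-15\right) \left(- \frac{1}{763}\right) = \frac{15}{763} \approx 0.019659$)
$F = 327$
$N \left(T{\left(24,19 \right)} - F\right) = \frac{15 \left(16 - 327\right)}{763} = \frac{15}{763} \left(-311\right) = - \frac{4665}{763}$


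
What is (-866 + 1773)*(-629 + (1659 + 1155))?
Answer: 1981795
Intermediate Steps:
(-866 + 1773)*(-629 + (1659 + 1155)) = 907*(-629 + 2814) = 907*2185 = 1981795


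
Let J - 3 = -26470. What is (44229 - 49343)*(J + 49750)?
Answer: -119069262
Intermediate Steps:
J = -26467 (J = 3 - 26470 = -26467)
(44229 - 49343)*(J + 49750) = (44229 - 49343)*(-26467 + 49750) = -5114*23283 = -119069262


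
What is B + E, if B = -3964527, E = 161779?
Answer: -3802748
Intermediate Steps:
B + E = -3964527 + 161779 = -3802748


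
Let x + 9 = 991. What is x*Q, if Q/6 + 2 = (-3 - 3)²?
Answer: 200328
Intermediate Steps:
x = 982 (x = -9 + 991 = 982)
Q = 204 (Q = -12 + 6*(-3 - 3)² = -12 + 6*(-6)² = -12 + 6*36 = -12 + 216 = 204)
x*Q = 982*204 = 200328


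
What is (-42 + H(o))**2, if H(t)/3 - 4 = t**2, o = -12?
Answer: 161604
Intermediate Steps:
H(t) = 12 + 3*t**2
(-42 + H(o))**2 = (-42 + (12 + 3*(-12)**2))**2 = (-42 + (12 + 3*144))**2 = (-42 + (12 + 432))**2 = (-42 + 444)**2 = 402**2 = 161604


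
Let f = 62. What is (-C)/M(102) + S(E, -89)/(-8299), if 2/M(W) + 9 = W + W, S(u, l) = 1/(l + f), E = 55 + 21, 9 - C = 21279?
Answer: 464688189226/224073 ≈ 2.0738e+6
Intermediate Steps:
C = -21270 (C = 9 - 1*21279 = 9 - 21279 = -21270)
E = 76
S(u, l) = 1/(62 + l) (S(u, l) = 1/(l + 62) = 1/(62 + l))
M(W) = 2/(-9 + 2*W) (M(W) = 2/(-9 + (W + W)) = 2/(-9 + 2*W))
(-C)/M(102) + S(E, -89)/(-8299) = (-1*(-21270))/((2/(-9 + 2*102))) + 1/((62 - 89)*(-8299)) = 21270/((2/(-9 + 204))) - 1/8299/(-27) = 21270/((2/195)) - 1/27*(-1/8299) = 21270/((2*(1/195))) + 1/224073 = 21270/(2/195) + 1/224073 = 21270*(195/2) + 1/224073 = 2073825 + 1/224073 = 464688189226/224073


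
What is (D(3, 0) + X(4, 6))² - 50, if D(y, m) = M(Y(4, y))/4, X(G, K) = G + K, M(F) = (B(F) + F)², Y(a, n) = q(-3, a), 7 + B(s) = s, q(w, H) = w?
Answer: 42881/16 ≈ 2680.1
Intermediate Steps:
B(s) = -7 + s
Y(a, n) = -3
M(F) = (-7 + 2*F)² (M(F) = ((-7 + F) + F)² = (-7 + 2*F)²)
D(y, m) = 169/4 (D(y, m) = (-7 + 2*(-3))²/4 = (-7 - 6)²*(¼) = (-13)²*(¼) = 169*(¼) = 169/4)
(D(3, 0) + X(4, 6))² - 50 = (169/4 + (4 + 6))² - 50 = (169/4 + 10)² - 50 = (209/4)² - 50 = 43681/16 - 50 = 42881/16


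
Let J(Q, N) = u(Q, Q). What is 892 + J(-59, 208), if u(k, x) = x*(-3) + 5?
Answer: 1074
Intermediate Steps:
u(k, x) = 5 - 3*x (u(k, x) = -3*x + 5 = 5 - 3*x)
J(Q, N) = 5 - 3*Q
892 + J(-59, 208) = 892 + (5 - 3*(-59)) = 892 + (5 + 177) = 892 + 182 = 1074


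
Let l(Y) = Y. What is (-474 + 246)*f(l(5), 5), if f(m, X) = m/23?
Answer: -1140/23 ≈ -49.565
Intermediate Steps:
f(m, X) = m/23 (f(m, X) = m*(1/23) = m/23)
(-474 + 246)*f(l(5), 5) = (-474 + 246)*((1/23)*5) = -228*5/23 = -1140/23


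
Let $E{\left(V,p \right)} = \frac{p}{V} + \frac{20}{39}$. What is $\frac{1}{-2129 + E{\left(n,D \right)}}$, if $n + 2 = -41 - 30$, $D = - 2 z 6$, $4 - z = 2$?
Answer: $- \frac{2847}{6058867} \approx -0.00046989$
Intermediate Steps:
$z = 2$ ($z = 4 - 2 = 2$)
$D = -24$ ($D = \left(-2\right) 2 \cdot 6 = \left(-4\right) 6 = -24$)
$n = -73$ ($n = -2 - 71 = -73$)
$E{\left(V,p \right)} = \frac{20}{39} + \frac{p}{V}$ ($E{\left(V,p \right)} = \frac{p}{V} + 20 \cdot \frac{1}{39} = \frac{p}{V} + \frac{20}{39} = \frac{20}{39} + \frac{p}{V}$)
$\frac{1}{-2129 + E{\left(n,D \right)}} = \frac{1}{-2129 + \left(\frac{20}{39} - \frac{24}{-73}\right)} = \frac{1}{-2129 + \left(\frac{20}{39} - - \frac{24}{73}\right)} = \frac{1}{-2129 + \left(\frac{20}{39} + \frac{24}{73}\right)} = \frac{1}{-2129 + \frac{2396}{2847}} = \frac{1}{- \frac{6058867}{2847}} = - \frac{2847}{6058867}$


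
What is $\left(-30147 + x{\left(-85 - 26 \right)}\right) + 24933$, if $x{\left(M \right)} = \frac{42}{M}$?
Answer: $- \frac{192932}{37} \approx -5214.4$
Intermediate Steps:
$\left(-30147 + x{\left(-85 - 26 \right)}\right) + 24933 = \left(-30147 + \frac{42}{-85 - 26}\right) + 24933 = \left(-30147 + \frac{42}{-111}\right) + 24933 = \left(-30147 + 42 \left(- \frac{1}{111}\right)\right) + 24933 = \left(-30147 - \frac{14}{37}\right) + 24933 = - \frac{1115453}{37} + 24933 = - \frac{192932}{37}$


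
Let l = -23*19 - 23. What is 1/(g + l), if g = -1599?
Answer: -1/2059 ≈ -0.00048567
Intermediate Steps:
l = -460 (l = -437 - 23 = -460)
1/(g + l) = 1/(-1599 - 460) = 1/(-2059) = -1/2059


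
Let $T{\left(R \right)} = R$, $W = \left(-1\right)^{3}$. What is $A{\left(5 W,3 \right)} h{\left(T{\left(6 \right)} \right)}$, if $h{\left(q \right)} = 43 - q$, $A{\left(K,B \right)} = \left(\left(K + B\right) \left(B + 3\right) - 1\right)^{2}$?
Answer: $6253$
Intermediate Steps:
$W = -1$
$A{\left(K,B \right)} = \left(-1 + \left(3 + B\right) \left(B + K\right)\right)^{2}$ ($A{\left(K,B \right)} = \left(\left(B + K\right) \left(3 + B\right) - 1\right)^{2} = \left(\left(3 + B\right) \left(B + K\right) - 1\right)^{2} = \left(-1 + \left(3 + B\right) \left(B + K\right)\right)^{2}$)
$A{\left(5 W,3 \right)} h{\left(T{\left(6 \right)} \right)} = \left(-1 + 3^{2} + 3 \cdot 3 + 3 \cdot 5 \left(-1\right) + 3 \cdot 5 \left(-1\right)\right)^{2} \left(43 - 6\right) = \left(-1 + 9 + 9 + 3 \left(-5\right) + 3 \left(-5\right)\right)^{2} \left(43 - 6\right) = \left(-1 + 9 + 9 - 15 - 15\right)^{2} \cdot 37 = \left(-13\right)^{2} \cdot 37 = 169 \cdot 37 = 6253$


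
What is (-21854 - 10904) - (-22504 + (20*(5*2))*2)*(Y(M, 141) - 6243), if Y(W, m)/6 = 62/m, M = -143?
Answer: -6484576514/47 ≈ -1.3797e+8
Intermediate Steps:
Y(W, m) = 372/m (Y(W, m) = 6*(62/m) = 372/m)
(-21854 - 10904) - (-22504 + (20*(5*2))*2)*(Y(M, 141) - 6243) = (-21854 - 10904) - (-22504 + (20*(5*2))*2)*(372/141 - 6243) = -32758 - (-22504 + (20*10)*2)*(372*(1/141) - 6243) = -32758 - (-22504 + 200*2)*(124/47 - 6243) = -32758 - (-22504 + 400)*(-293297)/47 = -32758 - (-22104)*(-293297)/47 = -32758 - 1*6483036888/47 = -32758 - 6483036888/47 = -6484576514/47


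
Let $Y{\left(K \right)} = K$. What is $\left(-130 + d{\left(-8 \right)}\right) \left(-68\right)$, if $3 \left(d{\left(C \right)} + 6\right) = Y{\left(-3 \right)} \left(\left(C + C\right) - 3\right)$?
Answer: $7956$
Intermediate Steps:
$d{\left(C \right)} = -3 - 2 C$ ($d{\left(C \right)} = -6 + \frac{\left(-3\right) \left(\left(C + C\right) - 3\right)}{3} = -6 + \frac{\left(-3\right) \left(2 C - 3\right)}{3} = -6 + \frac{\left(-3\right) \left(-3 + 2 C\right)}{3} = -6 + \frac{9 - 6 C}{3} = -6 - \left(-3 + 2 C\right) = -3 - 2 C$)
$\left(-130 + d{\left(-8 \right)}\right) \left(-68\right) = \left(-130 - -13\right) \left(-68\right) = \left(-130 + \left(-3 + 16\right)\right) \left(-68\right) = \left(-130 + 13\right) \left(-68\right) = \left(-117\right) \left(-68\right) = 7956$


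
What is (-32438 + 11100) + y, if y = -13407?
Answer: -34745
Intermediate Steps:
(-32438 + 11100) + y = (-32438 + 11100) - 13407 = -21338 - 13407 = -34745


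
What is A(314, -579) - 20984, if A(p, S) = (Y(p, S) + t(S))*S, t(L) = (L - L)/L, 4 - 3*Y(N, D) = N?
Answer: 38846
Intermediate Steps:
Y(N, D) = 4/3 - N/3
t(L) = 0 (t(L) = 0/L = 0)
A(p, S) = S*(4/3 - p/3) (A(p, S) = ((4/3 - p/3) + 0)*S = (4/3 - p/3)*S = S*(4/3 - p/3))
A(314, -579) - 20984 = (⅓)*(-579)*(4 - 1*314) - 20984 = (⅓)*(-579)*(4 - 314) - 20984 = (⅓)*(-579)*(-310) - 20984 = 59830 - 20984 = 38846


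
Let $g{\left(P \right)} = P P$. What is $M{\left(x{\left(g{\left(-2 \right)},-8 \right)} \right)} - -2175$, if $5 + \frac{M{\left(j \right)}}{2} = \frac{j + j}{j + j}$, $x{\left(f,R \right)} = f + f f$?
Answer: $2167$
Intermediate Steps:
$g{\left(P \right)} = P^{2}$
$x{\left(f,R \right)} = f + f^{2}$
$M{\left(j \right)} = -8$ ($M{\left(j \right)} = -10 + 2 \frac{j + j}{j + j} = -10 + 2 \frac{2 j}{2 j} = -10 + 2 \cdot 2 j \frac{1}{2 j} = -10 + 2 \cdot 1 = -10 + 2 = -8$)
$M{\left(x{\left(g{\left(-2 \right)},-8 \right)} \right)} - -2175 = -8 - -2175 = -8 + 2175 = 2167$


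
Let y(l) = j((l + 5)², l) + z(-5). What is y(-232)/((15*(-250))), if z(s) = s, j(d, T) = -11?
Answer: 8/1875 ≈ 0.0042667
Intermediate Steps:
y(l) = -16 (y(l) = -11 - 5 = -16)
y(-232)/((15*(-250))) = -16/(15*(-250)) = -16/(-3750) = -16*(-1/3750) = 8/1875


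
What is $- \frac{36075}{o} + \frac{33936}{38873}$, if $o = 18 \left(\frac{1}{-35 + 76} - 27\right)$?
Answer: $\frac{19390560121}{257961228} \approx 75.168$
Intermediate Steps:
$o = - \frac{19908}{41}$ ($o = 18 \left(\frac{1}{41} - 27\right) = 18 \left(- \frac{1106}{41}\right) = - \frac{19908}{41} \approx -485.56$)
$- \frac{36075}{o} + \frac{33936}{38873} = - \frac{36075}{- \frac{19908}{41}} + \frac{33936}{38873} = \left(-36075\right) \left(- \frac{41}{19908}\right) + 33936 \cdot \frac{1}{38873} = \frac{493025}{6636} + \frac{33936}{38873} = \frac{19390560121}{257961228}$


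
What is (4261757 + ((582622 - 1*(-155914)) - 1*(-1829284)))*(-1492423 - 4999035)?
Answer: -44333912253266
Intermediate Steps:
(4261757 + ((582622 - 1*(-155914)) - 1*(-1829284)))*(-1492423 - 4999035) = (4261757 + ((582622 + 155914) + 1829284))*(-6491458) = (4261757 + (738536 + 1829284))*(-6491458) = (4261757 + 2567820)*(-6491458) = 6829577*(-6491458) = -44333912253266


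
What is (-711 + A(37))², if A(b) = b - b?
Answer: 505521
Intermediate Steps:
A(b) = 0
(-711 + A(37))² = (-711 + 0)² = (-711)² = 505521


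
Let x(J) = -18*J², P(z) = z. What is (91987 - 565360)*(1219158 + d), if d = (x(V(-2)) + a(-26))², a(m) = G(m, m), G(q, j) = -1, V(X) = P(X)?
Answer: -579639084651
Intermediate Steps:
V(X) = X
a(m) = -1
d = 5329 (d = (-18*(-2)² - 1)² = (-18*4 - 1)² = (-72 - 1)² = (-73)² = 5329)
(91987 - 565360)*(1219158 + d) = (91987 - 565360)*(1219158 + 5329) = -473373*1224487 = -579639084651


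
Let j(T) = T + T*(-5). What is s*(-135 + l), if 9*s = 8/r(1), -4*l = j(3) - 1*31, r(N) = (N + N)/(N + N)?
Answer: -994/9 ≈ -110.44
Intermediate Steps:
j(T) = -4*T (j(T) = T - 5*T = -4*T)
r(N) = 1 (r(N) = (2*N)/((2*N)) = (2*N)*(1/(2*N)) = 1)
l = 43/4 (l = -(-4*3 - 1*31)/4 = -(-12 - 31)/4 = -1/4*(-43) = 43/4 ≈ 10.750)
s = 8/9 (s = (8/1)/9 = (8*1)/9 = (1/9)*8 = 8/9 ≈ 0.88889)
s*(-135 + l) = 8*(-135 + 43/4)/9 = (8/9)*(-497/4) = -994/9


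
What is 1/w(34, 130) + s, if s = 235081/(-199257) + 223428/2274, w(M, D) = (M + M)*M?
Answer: 996998201771/10270502808 ≈ 97.074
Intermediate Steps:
w(M, D) = 2*M**2 (w(M, D) = (2*M)*M = 2*M**2)
s = 7330836467/75518403 (s = 235081*(-1/199257) + 223428*(1/2274) = -235081/199257 + 37238/379 = 7330836467/75518403 ≈ 97.073)
1/w(34, 130) + s = 1/(2*34**2) + 7330836467/75518403 = 1/(2*1156) + 7330836467/75518403 = 1/2312 + 7330836467/75518403 = 996998201771/10270502808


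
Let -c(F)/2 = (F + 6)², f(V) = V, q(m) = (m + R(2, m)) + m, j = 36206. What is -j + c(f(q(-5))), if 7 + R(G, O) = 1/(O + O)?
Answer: -1822621/50 ≈ -36452.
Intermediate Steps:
R(G, O) = -7 + 1/(2*O) (R(G, O) = -7 + 1/(O + O) = -7 + 1/(2*O))
q(m) = -7 + 1/(2*m) + 2*m (q(m) = (m + (-7 + 1/(2*m))) + m = (-7 + m + 1/(2*m)) + m = -7 + 1/(2*m) + 2*m)
c(F) = -2*(6 + F)² (c(F) = -2*(F + 6)² = -2*(6 + F)²)
-j + c(f(q(-5))) = -1*36206 - 2*(6 + (-7 + (½)/(-5) + 2*(-5)))² = -36206 - 2*(6 + (-7 + (½)*(-⅕) - 10))² = -36206 - 2*(6 + (-7 - ⅒ - 10))² = -36206 - 2*(6 - 171/10)² = -36206 - 2*(-111/10)² = -36206 - 2*12321/100 = -36206 - 12321/50 = -1822621/50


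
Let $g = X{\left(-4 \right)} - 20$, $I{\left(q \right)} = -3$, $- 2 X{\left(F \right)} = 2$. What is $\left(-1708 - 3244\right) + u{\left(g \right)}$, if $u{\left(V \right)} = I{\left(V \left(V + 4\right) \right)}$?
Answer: $-4955$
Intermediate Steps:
$X{\left(F \right)} = -1$ ($X{\left(F \right)} = \left(- \frac{1}{2}\right) 2 = -1$)
$g = -21$ ($g = -1 - 20 = -21$)
$u{\left(V \right)} = -3$
$\left(-1708 - 3244\right) + u{\left(g \right)} = \left(-1708 - 3244\right) - 3 = -4952 - 3 = -4955$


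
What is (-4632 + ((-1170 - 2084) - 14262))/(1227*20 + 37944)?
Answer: -5537/15621 ≈ -0.35446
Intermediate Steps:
(-4632 + ((-1170 - 2084) - 14262))/(1227*20 + 37944) = (-4632 + (-3254 - 14262))/(24540 + 37944) = (-4632 - 17516)/62484 = -22148*1/62484 = -5537/15621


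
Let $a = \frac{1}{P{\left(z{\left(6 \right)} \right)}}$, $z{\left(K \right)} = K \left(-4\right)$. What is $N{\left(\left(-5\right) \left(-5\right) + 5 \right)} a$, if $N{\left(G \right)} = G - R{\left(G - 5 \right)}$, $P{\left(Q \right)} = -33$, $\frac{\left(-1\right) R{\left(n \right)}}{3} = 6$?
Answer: $- \frac{16}{11} \approx -1.4545$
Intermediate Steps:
$z{\left(K \right)} = - 4 K$
$R{\left(n \right)} = -18$ ($R{\left(n \right)} = \left(-3\right) 6 = -18$)
$N{\left(G \right)} = 18 + G$ ($N{\left(G \right)} = G - -18 = G + 18 = 18 + G$)
$a = - \frac{1}{33}$ ($a = \frac{1}{-33} = - \frac{1}{33} \approx -0.030303$)
$N{\left(\left(-5\right) \left(-5\right) + 5 \right)} a = \left(18 + \left(\left(-5\right) \left(-5\right) + 5\right)\right) \left(- \frac{1}{33}\right) = \left(18 + \left(25 + 5\right)\right) \left(- \frac{1}{33}\right) = \left(18 + 30\right) \left(- \frac{1}{33}\right) = 48 \left(- \frac{1}{33}\right) = - \frac{16}{11}$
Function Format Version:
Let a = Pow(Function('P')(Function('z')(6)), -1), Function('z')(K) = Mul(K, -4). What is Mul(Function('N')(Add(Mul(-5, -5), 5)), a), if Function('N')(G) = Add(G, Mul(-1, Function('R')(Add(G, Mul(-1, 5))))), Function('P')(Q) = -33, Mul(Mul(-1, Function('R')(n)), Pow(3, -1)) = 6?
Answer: Rational(-16, 11) ≈ -1.4545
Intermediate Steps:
Function('z')(K) = Mul(-4, K)
Function('R')(n) = -18 (Function('R')(n) = Mul(-3, 6) = -18)
Function('N')(G) = Add(18, G) (Function('N')(G) = Add(G, Mul(-1, -18)) = Add(G, 18) = Add(18, G))
a = Rational(-1, 33) (a = Pow(-33, -1) = Rational(-1, 33) ≈ -0.030303)
Mul(Function('N')(Add(Mul(-5, -5), 5)), a) = Mul(Add(18, Add(Mul(-5, -5), 5)), Rational(-1, 33)) = Mul(Add(18, Add(25, 5)), Rational(-1, 33)) = Mul(Add(18, 30), Rational(-1, 33)) = Mul(48, Rational(-1, 33)) = Rational(-16, 11)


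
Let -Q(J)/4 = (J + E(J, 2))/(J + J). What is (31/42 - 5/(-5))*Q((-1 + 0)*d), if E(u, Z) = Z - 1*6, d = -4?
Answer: 0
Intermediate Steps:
E(u, Z) = -6 + Z (E(u, Z) = Z - 6 = -6 + Z)
Q(J) = -2*(-4 + J)/J (Q(J) = -4*(J + (-6 + 2))/(J + J) = -4*(J - 4)/(2*J) = -4*(-4 + J)*1/(2*J) = -2*(-4 + J)/J)
(31/42 - 5/(-5))*Q((-1 + 0)*d) = (31/42 - 5/(-5))*(-2 + 8/(((-1 + 0)*(-4)))) = (31*(1/42) - 5*(-⅕))*(-2 + 8/((-1*(-4)))) = (31/42 + 1)*(-2 + 8/4) = 73*(-2 + 8*(¼))/42 = 73*(-2 + 2)/42 = (73/42)*0 = 0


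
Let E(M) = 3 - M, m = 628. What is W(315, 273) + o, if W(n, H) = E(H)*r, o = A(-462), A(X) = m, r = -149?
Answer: 40858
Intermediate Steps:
A(X) = 628
o = 628
W(n, H) = -447 + 149*H (W(n, H) = (3 - H)*(-149) = -447 + 149*H)
W(315, 273) + o = (-447 + 149*273) + 628 = (-447 + 40677) + 628 = 40230 + 628 = 40858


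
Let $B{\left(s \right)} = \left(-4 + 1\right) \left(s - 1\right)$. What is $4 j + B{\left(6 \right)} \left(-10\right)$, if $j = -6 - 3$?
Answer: $114$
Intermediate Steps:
$j = -9$
$B{\left(s \right)} = 3 - 3 s$ ($B{\left(s \right)} = - 3 \left(-1 + s\right) = 3 - 3 s$)
$4 j + B{\left(6 \right)} \left(-10\right) = 4 \left(-9\right) + \left(3 - 18\right) \left(-10\right) = -36 + \left(3 - 18\right) \left(-10\right) = -36 - -150 = -36 + 150 = 114$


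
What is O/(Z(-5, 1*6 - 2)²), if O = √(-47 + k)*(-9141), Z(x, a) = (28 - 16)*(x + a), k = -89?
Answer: -3047*I*√34/24 ≈ -740.29*I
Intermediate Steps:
Z(x, a) = 12*a + 12*x (Z(x, a) = 12*(a + x) = 12*a + 12*x)
O = -18282*I*√34 (O = √(-47 - 89)*(-9141) = √(-136)*(-9141) = (2*I*√34)*(-9141) = -18282*I*√34 ≈ -1.066e+5*I)
O/(Z(-5, 1*6 - 2)²) = (-18282*I*√34)/((12*(1*6 - 2) + 12*(-5))²) = (-18282*I*√34)/((12*(6 - 2) - 60)²) = (-18282*I*√34)/((12*4 - 60)²) = (-18282*I*√34)/((48 - 60)²) = (-18282*I*√34)/((-12)²) = -18282*I*√34/144 = -18282*I*√34*(1/144) = -3047*I*√34/24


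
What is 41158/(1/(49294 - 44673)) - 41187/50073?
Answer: 3174479936809/16691 ≈ 1.9019e+8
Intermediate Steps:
41158/(1/(49294 - 44673)) - 41187/50073 = 41158/(1/4621) - 41187*1/50073 = 41158/(1/4621) - 13729/16691 = 41158*4621 - 13729/16691 = 190191118 - 13729/16691 = 3174479936809/16691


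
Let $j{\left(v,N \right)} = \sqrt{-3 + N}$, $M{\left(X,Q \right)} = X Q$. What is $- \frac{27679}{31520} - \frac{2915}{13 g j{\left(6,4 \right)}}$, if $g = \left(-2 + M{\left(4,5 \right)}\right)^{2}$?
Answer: $- \frac{52116187}{33190560} \approx -1.5702$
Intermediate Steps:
$M{\left(X,Q \right)} = Q X$
$g = 324$ ($g = \left(-2 + 5 \cdot 4\right)^{2} = \left(-2 + 20\right)^{2} = 18^{2} = 324$)
$- \frac{27679}{31520} - \frac{2915}{13 g j{\left(6,4 \right)}} = - \frac{27679}{31520} - \frac{2915}{13 \cdot 324 \sqrt{-3 + 4}} = \left(-27679\right) \frac{1}{31520} - \frac{2915}{4212 \sqrt{1}} = - \frac{27679}{31520} - \frac{2915}{4212 \cdot 1} = - \frac{27679}{31520} - \frac{2915}{4212} = - \frac{52116187}{33190560}$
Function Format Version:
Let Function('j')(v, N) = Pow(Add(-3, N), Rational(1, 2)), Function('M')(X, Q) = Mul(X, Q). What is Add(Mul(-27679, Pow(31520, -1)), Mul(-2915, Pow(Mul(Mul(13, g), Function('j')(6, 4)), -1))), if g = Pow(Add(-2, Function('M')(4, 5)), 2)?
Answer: Rational(-52116187, 33190560) ≈ -1.5702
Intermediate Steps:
Function('M')(X, Q) = Mul(Q, X)
g = 324 (g = Pow(Add(-2, Mul(5, 4)), 2) = Pow(Add(-2, 20), 2) = Pow(18, 2) = 324)
Add(Mul(-27679, Pow(31520, -1)), Mul(-2915, Pow(Mul(Mul(13, g), Function('j')(6, 4)), -1))) = Add(Mul(-27679, Pow(31520, -1)), Mul(-2915, Pow(Mul(Mul(13, 324), Pow(Add(-3, 4), Rational(1, 2))), -1))) = Add(Mul(-27679, Rational(1, 31520)), Mul(-2915, Pow(Mul(4212, Pow(1, Rational(1, 2))), -1))) = Add(Rational(-27679, 31520), Mul(-2915, Pow(Mul(4212, 1), -1))) = Add(Rational(-27679, 31520), Mul(-2915, Pow(4212, -1))) = Add(Rational(-27679, 31520), Mul(-2915, Rational(1, 4212))) = Add(Rational(-27679, 31520), Rational(-2915, 4212)) = Rational(-52116187, 33190560)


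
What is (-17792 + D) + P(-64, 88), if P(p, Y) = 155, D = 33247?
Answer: 15610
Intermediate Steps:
(-17792 + D) + P(-64, 88) = (-17792 + 33247) + 155 = 15455 + 155 = 15610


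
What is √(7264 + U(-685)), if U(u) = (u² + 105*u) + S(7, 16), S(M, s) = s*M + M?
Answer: √404683 ≈ 636.15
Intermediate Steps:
S(M, s) = M + M*s (S(M, s) = M*s + M = M + M*s)
U(u) = 119 + u² + 105*u (U(u) = (u² + 105*u) + 7*(1 + 16) = (u² + 105*u) + 7*17 = (u² + 105*u) + 119 = 119 + u² + 105*u)
√(7264 + U(-685)) = √(7264 + (119 + (-685)² + 105*(-685))) = √(7264 + (119 + 469225 - 71925)) = √(7264 + 397419) = √404683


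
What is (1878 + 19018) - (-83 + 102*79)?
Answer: 12921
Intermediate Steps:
(1878 + 19018) - (-83 + 102*79) = 20896 - (-83 + 8058) = 20896 - 1*7975 = 20896 - 7975 = 12921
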